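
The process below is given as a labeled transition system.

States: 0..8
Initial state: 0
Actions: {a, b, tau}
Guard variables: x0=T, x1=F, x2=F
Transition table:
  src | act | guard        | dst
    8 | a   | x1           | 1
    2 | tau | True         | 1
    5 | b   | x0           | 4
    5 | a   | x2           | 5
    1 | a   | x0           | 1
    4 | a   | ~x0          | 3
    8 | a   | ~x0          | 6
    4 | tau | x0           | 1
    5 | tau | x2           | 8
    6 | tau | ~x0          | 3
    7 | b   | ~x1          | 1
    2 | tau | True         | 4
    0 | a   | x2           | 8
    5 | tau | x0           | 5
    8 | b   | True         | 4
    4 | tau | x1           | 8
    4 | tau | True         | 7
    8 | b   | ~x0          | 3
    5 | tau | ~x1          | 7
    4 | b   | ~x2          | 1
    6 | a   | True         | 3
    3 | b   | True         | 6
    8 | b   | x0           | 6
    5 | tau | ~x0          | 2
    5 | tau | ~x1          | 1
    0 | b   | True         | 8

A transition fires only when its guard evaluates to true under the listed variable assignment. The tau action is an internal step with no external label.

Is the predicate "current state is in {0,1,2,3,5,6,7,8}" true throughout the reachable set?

Safe = {0,1,2,3,5,6,7,8}
Reach set: {0,1,3,4,6,7,8}
  0: safe
  1: safe
  3: safe
  4: ✗ unsafe
  6: safe
  7: safe
  8: safe
witness against invariant: b·b → 4

Answer: INVARIANT VIOLATED at state 4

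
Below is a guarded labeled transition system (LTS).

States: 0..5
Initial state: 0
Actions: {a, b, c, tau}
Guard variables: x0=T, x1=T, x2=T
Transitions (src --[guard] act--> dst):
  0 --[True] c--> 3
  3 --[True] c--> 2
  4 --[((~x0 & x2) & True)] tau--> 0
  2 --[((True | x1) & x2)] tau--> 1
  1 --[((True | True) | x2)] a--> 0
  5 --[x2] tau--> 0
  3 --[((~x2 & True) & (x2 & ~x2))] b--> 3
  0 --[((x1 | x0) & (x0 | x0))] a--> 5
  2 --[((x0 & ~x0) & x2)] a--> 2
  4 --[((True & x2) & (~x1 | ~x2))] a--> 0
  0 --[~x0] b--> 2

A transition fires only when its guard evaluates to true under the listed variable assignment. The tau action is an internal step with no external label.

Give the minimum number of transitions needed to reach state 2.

Answer: 2

Working:
Breadth-first toward 2:
  Layer 0: {0}
  Layer 1: {3,5}
  Layer 2: {2}
depth(2)=2, e.g. c·c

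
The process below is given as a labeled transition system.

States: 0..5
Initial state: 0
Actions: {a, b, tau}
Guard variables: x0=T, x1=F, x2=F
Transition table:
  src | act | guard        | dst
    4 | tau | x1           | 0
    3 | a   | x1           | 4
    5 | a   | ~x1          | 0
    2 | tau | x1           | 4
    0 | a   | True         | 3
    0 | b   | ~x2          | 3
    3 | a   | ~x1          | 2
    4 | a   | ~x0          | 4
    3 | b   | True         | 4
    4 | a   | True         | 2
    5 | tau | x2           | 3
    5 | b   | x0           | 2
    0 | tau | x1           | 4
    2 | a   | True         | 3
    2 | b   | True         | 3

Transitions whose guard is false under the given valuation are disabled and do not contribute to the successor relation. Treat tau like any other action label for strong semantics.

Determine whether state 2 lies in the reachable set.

Answer: REACHABLE

Analysis:
9 transition(s) survive guard evaluation.
L0 = {0}
L1 = {3}  now seen {0,3}
L2 = {2,4}  now seen {0,2,3,4}
Reachable = {0,2,3,4}
witness 2: a·a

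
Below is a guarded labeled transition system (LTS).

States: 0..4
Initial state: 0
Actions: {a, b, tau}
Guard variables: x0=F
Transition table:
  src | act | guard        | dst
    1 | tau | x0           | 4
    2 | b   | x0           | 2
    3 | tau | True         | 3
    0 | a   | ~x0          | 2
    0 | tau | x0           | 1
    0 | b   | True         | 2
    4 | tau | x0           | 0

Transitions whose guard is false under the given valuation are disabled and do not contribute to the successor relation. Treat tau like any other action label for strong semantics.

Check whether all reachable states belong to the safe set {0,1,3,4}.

Allowed set {0,1,3,4}
Reach set: {0,2}
  0: ✓
  2: VIOLATES
counterexample path to 2: a

Answer: INVARIANT VIOLATED at state 2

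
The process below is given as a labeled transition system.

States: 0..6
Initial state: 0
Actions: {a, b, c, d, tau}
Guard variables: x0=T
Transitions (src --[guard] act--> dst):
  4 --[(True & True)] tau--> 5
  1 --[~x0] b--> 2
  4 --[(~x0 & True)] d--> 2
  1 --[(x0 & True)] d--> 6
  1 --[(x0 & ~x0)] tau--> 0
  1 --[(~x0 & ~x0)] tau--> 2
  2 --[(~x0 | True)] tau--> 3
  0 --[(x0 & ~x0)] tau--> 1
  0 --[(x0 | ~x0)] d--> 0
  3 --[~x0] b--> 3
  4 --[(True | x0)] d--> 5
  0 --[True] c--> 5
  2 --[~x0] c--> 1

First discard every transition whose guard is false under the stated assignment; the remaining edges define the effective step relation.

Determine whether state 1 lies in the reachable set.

Answer: UNREACHABLE

Working:
Guard filter leaves 6 enabled edge(s).
L0 = {0}
L1 = {5}  cumulative {0,5}
R = {0,5}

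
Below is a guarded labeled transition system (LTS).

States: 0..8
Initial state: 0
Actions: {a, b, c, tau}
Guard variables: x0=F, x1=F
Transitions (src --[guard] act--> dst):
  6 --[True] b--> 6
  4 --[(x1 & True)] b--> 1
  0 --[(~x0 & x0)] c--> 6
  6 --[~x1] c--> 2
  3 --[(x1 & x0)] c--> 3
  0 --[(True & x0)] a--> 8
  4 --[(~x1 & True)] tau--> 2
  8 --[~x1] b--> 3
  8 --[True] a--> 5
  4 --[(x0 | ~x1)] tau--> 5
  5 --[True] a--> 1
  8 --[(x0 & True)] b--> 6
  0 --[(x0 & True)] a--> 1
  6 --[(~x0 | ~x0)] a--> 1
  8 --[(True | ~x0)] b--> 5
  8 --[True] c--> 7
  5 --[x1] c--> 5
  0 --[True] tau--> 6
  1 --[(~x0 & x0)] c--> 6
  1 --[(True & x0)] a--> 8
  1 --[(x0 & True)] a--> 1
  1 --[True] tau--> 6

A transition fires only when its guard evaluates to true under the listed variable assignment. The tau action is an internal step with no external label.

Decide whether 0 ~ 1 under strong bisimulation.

Answer: BISIMILAR

Trace:
Bisimulation quotient by refinement:
  P[0] = {{0,1,2,3,4,5,6,7,8}}
  P[1] = {{0,1,4},{2,3,7},{5},{6,8}}
  P[2] = {{0,1},{2,3,7},{4},{5},{6},{8}}
6 equivalence class(es) (converged in 3)
0∈{0,1}, 1∈{0,1}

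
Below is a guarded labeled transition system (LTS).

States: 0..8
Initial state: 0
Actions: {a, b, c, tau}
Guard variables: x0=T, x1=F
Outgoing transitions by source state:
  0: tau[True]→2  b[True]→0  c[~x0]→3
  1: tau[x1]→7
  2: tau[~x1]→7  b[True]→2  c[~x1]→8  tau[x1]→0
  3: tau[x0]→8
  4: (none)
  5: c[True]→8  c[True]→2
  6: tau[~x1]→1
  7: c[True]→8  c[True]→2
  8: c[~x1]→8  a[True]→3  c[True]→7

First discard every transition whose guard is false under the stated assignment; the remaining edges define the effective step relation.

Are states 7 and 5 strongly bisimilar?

Refine partition for ~:
  P[0] = {{0,1,2,3,4,5,6,7,8}}
  P[1] = {{0},{1,4},{2},{3,6},{5,7},{8}}
  P[2] = {{0},{1,4},{2},{3},{5,7},{6},{8}}
7 equivalence class(es) (converged in 3)
class of 7: {5,7}; class of 5: {5,7}

Answer: BISIMILAR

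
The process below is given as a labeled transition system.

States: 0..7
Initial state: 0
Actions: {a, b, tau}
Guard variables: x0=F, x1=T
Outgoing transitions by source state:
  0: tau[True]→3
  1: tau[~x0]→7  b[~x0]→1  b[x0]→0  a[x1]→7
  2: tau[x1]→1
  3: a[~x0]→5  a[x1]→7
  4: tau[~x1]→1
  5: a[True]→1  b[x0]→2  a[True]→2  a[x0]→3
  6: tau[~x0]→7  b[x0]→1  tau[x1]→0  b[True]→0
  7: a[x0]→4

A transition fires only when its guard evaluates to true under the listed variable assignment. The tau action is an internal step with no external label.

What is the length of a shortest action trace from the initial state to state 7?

Answer: 2

Working:
BFS to 7:
  depth 0: {0}
  depth 1: {3}
  depth 2: {5,7}
7 enters at depth 2; path tau·a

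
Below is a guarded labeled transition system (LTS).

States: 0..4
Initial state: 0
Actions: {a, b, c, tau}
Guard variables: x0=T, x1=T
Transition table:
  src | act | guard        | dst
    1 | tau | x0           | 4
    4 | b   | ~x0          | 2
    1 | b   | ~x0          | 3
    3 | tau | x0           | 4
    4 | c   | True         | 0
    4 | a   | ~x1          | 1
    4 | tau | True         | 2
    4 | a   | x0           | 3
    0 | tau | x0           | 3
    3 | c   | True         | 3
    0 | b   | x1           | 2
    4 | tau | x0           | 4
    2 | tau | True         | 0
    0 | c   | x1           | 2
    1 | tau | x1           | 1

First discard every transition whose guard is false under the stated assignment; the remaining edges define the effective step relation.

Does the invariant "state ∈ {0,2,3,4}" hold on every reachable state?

Safe = {0,2,3,4}
Reachable = {0,2,3,4}
  0: ok
  2: ok
  3: ok
  4: ok

Answer: INVARIANT HOLDS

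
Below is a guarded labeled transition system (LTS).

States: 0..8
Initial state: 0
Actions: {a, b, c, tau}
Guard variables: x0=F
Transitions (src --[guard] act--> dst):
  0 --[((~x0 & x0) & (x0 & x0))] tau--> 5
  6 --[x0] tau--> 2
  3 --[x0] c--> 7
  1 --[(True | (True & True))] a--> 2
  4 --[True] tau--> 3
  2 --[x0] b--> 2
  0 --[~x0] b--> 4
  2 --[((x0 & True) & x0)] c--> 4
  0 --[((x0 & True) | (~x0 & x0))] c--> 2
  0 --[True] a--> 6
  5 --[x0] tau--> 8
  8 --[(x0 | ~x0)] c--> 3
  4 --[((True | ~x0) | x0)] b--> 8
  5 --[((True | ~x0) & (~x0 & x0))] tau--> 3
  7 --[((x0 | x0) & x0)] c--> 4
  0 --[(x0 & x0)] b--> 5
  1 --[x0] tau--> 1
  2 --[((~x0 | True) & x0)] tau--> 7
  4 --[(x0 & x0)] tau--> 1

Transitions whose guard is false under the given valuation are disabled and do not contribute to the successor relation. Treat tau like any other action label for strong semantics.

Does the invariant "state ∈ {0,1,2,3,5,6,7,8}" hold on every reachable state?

Inv-set: {0,1,2,3,5,6,7,8}
Reachable = {0,3,4,6,8}
  0: ✓
  3: ✓
  4: outside
  6: ✓
  8: ✓
witness against invariant: b → 4

Answer: INVARIANT VIOLATED at state 4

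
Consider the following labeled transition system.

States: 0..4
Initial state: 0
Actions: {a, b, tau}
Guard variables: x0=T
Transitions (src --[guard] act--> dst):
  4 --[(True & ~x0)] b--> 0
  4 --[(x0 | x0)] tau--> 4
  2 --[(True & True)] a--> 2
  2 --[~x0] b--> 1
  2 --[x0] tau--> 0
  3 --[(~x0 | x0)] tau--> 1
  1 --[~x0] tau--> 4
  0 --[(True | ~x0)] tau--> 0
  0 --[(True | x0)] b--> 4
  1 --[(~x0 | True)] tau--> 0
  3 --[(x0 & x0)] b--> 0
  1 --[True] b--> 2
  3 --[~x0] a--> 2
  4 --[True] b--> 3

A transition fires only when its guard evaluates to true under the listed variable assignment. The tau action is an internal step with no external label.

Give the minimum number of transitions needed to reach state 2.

Answer: 4

Analysis:
Breadth-first toward 2:
  Layer 0: {0}
  Layer 1: {4}
  Layer 2: {3}
  Layer 3: {1}
  Layer 4: {2}
2 enters at depth 4; path b·b·tau·b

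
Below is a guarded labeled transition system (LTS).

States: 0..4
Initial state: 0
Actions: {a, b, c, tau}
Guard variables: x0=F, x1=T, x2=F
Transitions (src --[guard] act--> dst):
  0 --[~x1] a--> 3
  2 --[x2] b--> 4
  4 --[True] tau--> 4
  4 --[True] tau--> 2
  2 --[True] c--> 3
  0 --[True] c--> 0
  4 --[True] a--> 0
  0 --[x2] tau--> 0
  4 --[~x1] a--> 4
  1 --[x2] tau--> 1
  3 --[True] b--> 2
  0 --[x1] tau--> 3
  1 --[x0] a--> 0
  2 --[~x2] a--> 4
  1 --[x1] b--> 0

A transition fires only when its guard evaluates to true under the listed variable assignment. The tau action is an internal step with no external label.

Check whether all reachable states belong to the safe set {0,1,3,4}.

Answer: INVARIANT VIOLATED at state 2

Analysis:
Allowed set {0,1,3,4}
Reach set: {0,2,3,4}
  0: ok
  2: outside
  3: ok
  4: ok
witness against invariant: tau·b → 2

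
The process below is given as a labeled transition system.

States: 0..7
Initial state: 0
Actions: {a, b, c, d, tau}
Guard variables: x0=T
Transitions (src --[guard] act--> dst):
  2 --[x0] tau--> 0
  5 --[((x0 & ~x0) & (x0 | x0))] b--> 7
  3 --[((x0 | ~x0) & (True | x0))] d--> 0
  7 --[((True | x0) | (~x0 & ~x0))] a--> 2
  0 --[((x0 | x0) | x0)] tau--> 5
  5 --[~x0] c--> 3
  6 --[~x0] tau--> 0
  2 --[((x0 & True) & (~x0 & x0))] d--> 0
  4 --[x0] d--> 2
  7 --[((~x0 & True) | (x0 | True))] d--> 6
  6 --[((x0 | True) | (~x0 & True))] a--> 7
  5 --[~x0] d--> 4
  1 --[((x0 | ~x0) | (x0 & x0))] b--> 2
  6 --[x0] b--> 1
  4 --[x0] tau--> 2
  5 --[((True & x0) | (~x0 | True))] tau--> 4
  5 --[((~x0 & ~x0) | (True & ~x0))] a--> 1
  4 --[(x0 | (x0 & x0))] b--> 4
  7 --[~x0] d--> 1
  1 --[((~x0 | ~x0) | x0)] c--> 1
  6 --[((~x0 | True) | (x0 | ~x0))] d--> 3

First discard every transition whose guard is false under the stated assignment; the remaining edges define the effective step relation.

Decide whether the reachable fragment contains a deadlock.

R = {0,2,4,5}
  0: tau→5  [1 exit(s)]
  2: tau→0  [1 exit(s)]
  4: b→4  d→2  tau→2  [3 exit(s)]
  5: tau→4  [1 exit(s)]

Answer: DEADLOCK-FREE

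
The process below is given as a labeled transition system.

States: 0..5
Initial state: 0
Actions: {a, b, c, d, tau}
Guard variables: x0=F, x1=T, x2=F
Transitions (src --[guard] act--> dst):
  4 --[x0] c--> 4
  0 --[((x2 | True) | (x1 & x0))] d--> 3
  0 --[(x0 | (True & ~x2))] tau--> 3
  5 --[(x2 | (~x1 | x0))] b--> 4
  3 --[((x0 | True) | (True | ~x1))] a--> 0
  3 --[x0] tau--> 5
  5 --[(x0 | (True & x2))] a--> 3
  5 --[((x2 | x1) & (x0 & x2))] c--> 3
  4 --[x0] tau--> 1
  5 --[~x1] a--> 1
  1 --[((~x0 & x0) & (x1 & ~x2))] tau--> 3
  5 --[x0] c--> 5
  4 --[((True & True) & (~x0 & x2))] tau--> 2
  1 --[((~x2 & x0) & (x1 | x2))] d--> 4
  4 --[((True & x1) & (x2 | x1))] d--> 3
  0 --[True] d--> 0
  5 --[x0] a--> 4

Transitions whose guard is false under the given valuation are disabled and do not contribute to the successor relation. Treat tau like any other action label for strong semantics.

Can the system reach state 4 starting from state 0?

Guard filter leaves 5 enabled edge(s).
Layer 0: {0}
Layer 1: {3}  cumulative {0,3}
R = {0,3}

Answer: UNREACHABLE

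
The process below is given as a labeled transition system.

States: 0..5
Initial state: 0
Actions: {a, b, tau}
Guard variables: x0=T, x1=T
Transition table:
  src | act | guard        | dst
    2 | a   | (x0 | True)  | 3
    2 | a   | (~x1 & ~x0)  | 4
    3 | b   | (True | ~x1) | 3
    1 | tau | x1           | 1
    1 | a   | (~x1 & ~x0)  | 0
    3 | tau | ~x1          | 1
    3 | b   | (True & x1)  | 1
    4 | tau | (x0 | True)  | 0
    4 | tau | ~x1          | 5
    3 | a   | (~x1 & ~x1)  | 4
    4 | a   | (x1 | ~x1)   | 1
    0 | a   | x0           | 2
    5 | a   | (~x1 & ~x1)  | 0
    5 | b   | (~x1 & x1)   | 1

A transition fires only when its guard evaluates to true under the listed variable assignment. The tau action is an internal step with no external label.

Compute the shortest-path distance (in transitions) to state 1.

Layered search for 1:
  depth 0: {0}
  depth 1: {2}
  depth 2: {3}
  depth 3: {1}
first hit 1 at d=3 via a·a·b

Answer: 3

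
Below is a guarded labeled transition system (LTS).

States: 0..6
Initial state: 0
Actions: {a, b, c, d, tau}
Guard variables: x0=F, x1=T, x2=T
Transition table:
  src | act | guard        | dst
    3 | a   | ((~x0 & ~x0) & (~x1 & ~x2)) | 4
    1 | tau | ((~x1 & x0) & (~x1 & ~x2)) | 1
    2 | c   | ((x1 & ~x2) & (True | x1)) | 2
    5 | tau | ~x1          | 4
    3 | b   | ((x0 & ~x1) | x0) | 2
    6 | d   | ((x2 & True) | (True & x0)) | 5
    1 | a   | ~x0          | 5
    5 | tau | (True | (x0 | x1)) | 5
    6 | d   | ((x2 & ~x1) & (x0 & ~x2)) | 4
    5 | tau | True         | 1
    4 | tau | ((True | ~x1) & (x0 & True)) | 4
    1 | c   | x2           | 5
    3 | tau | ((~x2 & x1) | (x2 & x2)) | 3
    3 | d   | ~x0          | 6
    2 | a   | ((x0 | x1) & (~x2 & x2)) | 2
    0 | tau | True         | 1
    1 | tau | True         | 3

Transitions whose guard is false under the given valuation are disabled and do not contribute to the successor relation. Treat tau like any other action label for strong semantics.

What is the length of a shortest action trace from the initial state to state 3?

Breadth-first toward 3:
  Layer 0: {0}
  Layer 1: {1}
  Layer 2: {3,5}
depth(3)=2, e.g. tau·tau

Answer: 2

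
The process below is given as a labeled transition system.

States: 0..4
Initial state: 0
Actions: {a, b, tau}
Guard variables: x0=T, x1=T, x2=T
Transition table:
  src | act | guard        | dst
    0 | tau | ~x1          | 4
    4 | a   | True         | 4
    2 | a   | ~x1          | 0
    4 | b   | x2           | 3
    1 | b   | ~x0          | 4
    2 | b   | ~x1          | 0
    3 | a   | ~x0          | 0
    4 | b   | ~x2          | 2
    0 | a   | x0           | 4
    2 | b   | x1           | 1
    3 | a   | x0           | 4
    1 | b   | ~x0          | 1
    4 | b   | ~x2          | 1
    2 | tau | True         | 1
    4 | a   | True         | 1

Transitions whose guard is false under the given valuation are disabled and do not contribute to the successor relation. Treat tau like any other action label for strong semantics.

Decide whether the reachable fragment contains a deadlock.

Answer: DEADLOCK at state 1

Trace:
Reachable = {0,1,3,4}
  0: a→4  [1 exit(s)]
  1: ∅  [deadlock]
  3: a→4  [1 exit(s)]
  4: a→1  a→4  b→3  [3 exit(s)]
trace reaching 1: a·a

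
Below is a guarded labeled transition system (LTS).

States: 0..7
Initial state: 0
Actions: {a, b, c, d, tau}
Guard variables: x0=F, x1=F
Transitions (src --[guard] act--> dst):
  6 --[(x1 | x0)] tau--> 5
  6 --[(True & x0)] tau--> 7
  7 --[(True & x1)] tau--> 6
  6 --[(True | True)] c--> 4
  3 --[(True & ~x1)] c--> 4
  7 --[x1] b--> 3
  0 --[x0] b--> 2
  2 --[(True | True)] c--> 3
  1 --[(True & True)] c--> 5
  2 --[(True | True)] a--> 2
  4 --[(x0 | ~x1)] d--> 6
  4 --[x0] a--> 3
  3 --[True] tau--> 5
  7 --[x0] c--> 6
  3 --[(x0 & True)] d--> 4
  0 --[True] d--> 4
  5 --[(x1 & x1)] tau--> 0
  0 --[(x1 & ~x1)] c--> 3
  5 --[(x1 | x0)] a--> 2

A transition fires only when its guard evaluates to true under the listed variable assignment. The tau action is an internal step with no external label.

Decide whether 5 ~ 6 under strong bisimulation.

Answer: NOT BISIMILAR

Analysis:
Compute ~ classes (split until stable):
  π0 = {{0,1,2,3,4,5,6,7}}
  π1 = {{0,4},{1,6},{2},{3},{5,7}}
  π2 = {{0},{1},{2},{3},{4},{5,7},{6}}
stable after 3 split(s): 7 block(s)
class of 5: {5,7}; class of 6: {6}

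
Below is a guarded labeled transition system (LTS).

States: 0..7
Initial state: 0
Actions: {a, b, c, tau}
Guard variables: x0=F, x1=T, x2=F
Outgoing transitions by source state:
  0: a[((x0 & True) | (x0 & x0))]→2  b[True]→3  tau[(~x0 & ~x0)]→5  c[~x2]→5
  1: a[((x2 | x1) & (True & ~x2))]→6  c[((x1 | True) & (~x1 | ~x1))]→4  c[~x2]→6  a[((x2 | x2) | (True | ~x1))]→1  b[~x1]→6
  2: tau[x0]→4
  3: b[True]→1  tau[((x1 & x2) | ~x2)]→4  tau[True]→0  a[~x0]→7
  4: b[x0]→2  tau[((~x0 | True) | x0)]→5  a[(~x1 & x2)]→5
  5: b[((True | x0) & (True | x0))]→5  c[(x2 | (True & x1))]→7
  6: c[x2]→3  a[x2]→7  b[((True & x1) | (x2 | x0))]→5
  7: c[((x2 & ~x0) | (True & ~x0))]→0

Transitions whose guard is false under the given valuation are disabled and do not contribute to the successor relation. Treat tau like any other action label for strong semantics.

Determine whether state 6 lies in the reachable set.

Answer: REACHABLE

Working:
Guard filter leaves 15 enabled edge(s).
L0 = {0}
L1 = {3,5}  now seen {0,3,5}
L2 = {1,4,7}  now seen {0,1,3,4,5,7}
L3 = {6}  now seen {0,1,3,4,5,6,7}
Reachable = {0,1,3,4,5,6,7}
witness 6: b·b·a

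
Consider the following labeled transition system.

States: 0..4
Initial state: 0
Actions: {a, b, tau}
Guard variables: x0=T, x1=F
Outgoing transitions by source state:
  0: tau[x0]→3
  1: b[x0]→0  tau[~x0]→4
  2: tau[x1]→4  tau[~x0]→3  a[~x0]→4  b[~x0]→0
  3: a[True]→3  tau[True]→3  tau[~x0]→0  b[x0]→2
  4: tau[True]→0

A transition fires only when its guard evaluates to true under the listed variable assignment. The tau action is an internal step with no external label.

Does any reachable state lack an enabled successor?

Answer: DEADLOCK at state 2

Working:
Reach set: {0,2,3}
  0: tau→3  [1 out]
  2: ∅  [STUCK]
  3: a→3  b→2  tau→3  [3 out]
trace reaching 2: tau·b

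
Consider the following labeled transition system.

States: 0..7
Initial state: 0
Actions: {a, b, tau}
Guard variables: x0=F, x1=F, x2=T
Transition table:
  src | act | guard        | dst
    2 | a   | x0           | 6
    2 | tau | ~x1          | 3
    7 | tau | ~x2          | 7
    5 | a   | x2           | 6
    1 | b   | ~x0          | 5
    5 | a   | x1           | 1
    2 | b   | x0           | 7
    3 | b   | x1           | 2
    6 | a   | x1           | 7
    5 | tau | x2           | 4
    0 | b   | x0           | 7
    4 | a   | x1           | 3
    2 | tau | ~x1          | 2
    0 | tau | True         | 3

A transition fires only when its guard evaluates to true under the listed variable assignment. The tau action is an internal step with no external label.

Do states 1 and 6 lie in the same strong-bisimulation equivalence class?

Answer: NOT BISIMILAR

Trace:
Bisimulation quotient by refinement:
  P[0] = {{0,1,2,3,4,5,6,7}}
  P[1] = {{0,2},{1},{3,4,6,7},{5}}
  P[2] = {{0},{1},{2},{3,4,6,7},{5}}
5 equivalence class(es) (converged in 3)
1∈{1}, 6∈{3,4,6,7}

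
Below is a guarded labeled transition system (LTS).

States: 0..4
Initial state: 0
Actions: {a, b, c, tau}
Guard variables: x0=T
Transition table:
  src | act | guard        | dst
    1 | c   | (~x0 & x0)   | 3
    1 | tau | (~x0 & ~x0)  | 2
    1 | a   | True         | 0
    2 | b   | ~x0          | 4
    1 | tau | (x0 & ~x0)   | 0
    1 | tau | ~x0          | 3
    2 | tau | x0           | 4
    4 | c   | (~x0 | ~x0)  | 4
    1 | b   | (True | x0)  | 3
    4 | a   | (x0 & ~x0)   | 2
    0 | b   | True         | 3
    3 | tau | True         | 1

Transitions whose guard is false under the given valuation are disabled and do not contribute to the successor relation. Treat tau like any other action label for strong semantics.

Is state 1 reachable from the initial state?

Guard filter leaves 5 enabled edge(s).
L0 = {0}
L1 = {3}  cumulative {0,3}
L2 = {1}  cumulative {0,1,3}
Reachable = {0,1,3}
Path to 1: b·tau

Answer: REACHABLE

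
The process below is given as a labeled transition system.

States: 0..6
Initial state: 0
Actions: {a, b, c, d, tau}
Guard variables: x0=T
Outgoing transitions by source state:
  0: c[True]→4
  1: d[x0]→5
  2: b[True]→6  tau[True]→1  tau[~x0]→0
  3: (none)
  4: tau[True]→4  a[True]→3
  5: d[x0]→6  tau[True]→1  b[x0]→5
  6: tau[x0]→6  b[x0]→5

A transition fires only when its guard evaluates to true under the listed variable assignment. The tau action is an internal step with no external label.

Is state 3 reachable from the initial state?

Answer: REACHABLE

Working:
Guard filter leaves 11 enabled edge(s).
depth 0: {0}
depth 1: {4}  total {0,4}
depth 2: {3}  total {0,3,4}
Reachable = {0,3,4}
witness 3: c·a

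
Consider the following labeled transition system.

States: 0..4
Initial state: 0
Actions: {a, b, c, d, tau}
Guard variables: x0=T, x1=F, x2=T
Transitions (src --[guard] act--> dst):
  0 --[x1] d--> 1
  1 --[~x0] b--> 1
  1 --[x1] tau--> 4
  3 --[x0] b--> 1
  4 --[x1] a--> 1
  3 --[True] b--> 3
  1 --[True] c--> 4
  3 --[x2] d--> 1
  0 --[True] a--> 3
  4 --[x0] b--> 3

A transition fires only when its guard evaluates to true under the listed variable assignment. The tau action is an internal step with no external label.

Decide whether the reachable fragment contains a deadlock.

Answer: DEADLOCK-FREE

Trace:
Reachable = {0,1,3,4}
  0: a→3  [1 exit(s)]
  1: c→4  [1 exit(s)]
  3: b→1  b→3  d→1  [3 exit(s)]
  4: b→3  [1 exit(s)]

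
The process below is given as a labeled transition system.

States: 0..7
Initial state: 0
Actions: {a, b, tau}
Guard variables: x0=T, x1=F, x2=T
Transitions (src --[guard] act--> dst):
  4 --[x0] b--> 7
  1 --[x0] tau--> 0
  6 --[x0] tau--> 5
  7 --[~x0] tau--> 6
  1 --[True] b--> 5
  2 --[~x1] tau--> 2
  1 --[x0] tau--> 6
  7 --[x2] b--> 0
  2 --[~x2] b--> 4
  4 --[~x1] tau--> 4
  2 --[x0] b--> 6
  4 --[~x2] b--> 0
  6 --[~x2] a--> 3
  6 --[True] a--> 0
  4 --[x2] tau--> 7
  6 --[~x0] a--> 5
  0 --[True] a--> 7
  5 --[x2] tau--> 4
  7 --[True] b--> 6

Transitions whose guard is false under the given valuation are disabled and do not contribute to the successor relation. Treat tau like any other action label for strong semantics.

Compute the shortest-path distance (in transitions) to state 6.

Answer: 2

Analysis:
Breadth-first toward 6:
  depth 0: {0}
  depth 1: {7}
  depth 2: {6}
6 enters at depth 2; path a·b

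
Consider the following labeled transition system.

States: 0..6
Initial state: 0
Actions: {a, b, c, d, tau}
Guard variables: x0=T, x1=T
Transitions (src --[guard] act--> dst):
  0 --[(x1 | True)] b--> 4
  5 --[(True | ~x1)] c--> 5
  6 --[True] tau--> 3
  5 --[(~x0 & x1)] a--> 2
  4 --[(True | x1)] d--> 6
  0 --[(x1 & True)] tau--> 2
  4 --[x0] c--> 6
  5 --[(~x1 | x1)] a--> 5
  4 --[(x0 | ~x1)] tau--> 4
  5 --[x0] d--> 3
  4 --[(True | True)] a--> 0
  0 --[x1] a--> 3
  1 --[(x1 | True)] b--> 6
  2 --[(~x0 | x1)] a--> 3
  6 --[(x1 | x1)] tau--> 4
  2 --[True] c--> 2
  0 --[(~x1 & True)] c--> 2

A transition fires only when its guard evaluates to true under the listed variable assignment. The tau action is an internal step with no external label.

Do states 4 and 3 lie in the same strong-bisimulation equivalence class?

Answer: NOT BISIMILAR

Trace:
Refine partition for ~:
  π0 = {{0,1,2,3,4,5,6}}
  π1 = {{0},{1},{2},{3},{4},{5},{6}}
stable after 2 split(s): 7 block(s)
4∈{4}, 3∈{3}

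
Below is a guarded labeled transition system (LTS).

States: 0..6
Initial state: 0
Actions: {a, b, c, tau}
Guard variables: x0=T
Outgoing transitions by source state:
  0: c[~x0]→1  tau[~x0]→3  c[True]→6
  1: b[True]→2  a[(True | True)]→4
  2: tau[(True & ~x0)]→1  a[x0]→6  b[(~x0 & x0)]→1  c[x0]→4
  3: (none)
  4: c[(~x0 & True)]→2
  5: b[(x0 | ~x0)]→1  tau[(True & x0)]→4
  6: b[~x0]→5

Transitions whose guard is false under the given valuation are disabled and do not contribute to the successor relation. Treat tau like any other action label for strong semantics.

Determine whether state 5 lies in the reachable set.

7 transition(s) survive guard evaluation.
depth 0: {0}
depth 1: {6}  total {0,6}
Reach set: {0,6}

Answer: UNREACHABLE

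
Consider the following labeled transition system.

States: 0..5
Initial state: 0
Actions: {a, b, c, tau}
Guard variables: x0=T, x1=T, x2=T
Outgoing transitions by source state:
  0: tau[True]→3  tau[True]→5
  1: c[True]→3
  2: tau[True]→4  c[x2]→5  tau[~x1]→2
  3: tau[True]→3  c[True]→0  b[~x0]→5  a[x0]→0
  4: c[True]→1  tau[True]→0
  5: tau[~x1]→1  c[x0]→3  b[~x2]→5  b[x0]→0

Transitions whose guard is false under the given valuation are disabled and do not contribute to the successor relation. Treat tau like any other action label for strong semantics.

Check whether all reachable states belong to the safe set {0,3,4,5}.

Safe = {0,3,4,5}
Reachable = {0,3,5}
  0: safe
  3: safe
  5: safe

Answer: INVARIANT HOLDS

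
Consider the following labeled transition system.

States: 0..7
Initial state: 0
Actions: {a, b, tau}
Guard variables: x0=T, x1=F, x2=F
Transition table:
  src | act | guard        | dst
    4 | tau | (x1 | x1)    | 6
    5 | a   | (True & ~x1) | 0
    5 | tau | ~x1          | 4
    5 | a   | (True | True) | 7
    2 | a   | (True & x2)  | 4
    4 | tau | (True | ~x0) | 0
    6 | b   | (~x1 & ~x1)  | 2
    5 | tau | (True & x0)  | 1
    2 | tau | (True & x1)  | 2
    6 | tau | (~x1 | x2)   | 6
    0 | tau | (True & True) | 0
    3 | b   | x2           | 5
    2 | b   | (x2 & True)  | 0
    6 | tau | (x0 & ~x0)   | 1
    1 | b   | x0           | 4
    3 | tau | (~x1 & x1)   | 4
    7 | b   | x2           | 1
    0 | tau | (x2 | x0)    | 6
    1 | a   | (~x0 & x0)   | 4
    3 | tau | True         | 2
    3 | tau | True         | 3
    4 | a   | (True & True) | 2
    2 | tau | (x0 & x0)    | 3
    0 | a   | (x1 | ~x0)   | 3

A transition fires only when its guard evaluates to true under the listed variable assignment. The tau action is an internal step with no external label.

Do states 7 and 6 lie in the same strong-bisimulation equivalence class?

Answer: NOT BISIMILAR

Analysis:
Refine partition for ~:
  π0 = {{0,1,2,3,4,5,6,7}}
  π1 = {{0,2,3},{1},{4,5},{6},{7}}
  π2 = {{0},{1},{2,3},{4},{5},{6},{7}}
7 equivalence class(es) (converged in 3)
class of 7: {7}; class of 6: {6}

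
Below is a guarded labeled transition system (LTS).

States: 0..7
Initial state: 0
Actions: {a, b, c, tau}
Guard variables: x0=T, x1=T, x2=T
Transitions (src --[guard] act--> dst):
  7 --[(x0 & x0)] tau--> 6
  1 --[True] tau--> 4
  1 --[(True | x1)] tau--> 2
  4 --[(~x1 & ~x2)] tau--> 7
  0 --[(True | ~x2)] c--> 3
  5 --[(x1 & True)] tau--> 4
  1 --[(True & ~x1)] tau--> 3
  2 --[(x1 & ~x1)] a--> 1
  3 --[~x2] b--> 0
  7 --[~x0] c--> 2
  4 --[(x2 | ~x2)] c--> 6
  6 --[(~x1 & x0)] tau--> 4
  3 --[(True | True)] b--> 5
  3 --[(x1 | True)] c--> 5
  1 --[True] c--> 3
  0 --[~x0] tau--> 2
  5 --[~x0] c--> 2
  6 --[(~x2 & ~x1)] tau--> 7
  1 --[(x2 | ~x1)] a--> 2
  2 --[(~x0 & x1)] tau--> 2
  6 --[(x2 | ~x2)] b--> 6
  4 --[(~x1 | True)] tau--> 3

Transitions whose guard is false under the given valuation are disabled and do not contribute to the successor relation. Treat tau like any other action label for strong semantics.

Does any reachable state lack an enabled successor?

Answer: DEADLOCK-FREE

Analysis:
Reachable = {0,3,4,5,6}
  0: c→3  [1 out]
  3: b→5  c→5  [2 out]
  4: c→6  tau→3  [2 out]
  5: tau→4  [1 out]
  6: b→6  [1 out]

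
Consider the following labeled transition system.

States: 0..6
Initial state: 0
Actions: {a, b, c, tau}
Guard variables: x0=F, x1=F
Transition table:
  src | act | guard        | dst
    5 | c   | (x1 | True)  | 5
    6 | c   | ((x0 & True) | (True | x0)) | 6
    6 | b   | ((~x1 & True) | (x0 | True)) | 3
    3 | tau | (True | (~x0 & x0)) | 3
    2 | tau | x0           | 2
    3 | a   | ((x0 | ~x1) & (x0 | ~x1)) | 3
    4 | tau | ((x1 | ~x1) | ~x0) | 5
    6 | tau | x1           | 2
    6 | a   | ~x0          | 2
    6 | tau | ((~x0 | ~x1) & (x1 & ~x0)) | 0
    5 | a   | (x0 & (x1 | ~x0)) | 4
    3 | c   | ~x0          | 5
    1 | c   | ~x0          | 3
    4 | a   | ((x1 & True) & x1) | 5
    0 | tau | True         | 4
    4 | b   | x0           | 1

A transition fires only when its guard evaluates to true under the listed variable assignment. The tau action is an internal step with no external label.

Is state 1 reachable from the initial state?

10 transition(s) survive guard evaluation.
L0 = {0}
L1 = {4}  total {0,4}
L2 = {5}  total {0,4,5}
R = {0,4,5}

Answer: UNREACHABLE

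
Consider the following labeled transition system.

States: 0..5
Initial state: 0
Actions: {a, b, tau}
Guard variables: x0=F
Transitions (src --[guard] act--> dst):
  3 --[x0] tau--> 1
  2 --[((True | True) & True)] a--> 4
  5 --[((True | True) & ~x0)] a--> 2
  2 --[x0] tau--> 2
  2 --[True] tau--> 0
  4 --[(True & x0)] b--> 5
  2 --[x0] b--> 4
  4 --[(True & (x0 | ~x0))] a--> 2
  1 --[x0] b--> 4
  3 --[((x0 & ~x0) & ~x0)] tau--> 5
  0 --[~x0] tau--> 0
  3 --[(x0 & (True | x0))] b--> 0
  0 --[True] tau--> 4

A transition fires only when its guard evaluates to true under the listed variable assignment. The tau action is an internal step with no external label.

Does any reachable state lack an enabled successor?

Reachable = {0,2,4}
  0: tau→0  tau→4  [deg 2]
  2: a→4  tau→0  [deg 2]
  4: a→2  [deg 1]

Answer: DEADLOCK-FREE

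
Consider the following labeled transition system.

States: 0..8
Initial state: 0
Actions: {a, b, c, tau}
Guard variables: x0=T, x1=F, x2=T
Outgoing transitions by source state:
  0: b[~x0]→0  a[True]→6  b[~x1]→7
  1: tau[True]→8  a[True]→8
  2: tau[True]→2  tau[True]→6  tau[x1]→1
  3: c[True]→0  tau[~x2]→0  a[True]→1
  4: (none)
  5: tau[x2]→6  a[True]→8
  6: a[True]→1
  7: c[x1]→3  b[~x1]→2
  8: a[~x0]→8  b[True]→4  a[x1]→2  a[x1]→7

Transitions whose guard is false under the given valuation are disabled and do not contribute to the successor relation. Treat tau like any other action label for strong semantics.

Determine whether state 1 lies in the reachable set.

Guard filter leaves 13 enabled edge(s).
depth 0: {0}
depth 1: {6,7}  total {0,6,7}
depth 2: {1,2}  total {0,1,2,6,7}
depth 3: {8}  total {0,1,2,6,7,8}
depth 4: {4}  total {0,1,2,4,6,7,8}
Reachable = {0,1,2,4,6,7,8}
trace reaching 1: a·a

Answer: REACHABLE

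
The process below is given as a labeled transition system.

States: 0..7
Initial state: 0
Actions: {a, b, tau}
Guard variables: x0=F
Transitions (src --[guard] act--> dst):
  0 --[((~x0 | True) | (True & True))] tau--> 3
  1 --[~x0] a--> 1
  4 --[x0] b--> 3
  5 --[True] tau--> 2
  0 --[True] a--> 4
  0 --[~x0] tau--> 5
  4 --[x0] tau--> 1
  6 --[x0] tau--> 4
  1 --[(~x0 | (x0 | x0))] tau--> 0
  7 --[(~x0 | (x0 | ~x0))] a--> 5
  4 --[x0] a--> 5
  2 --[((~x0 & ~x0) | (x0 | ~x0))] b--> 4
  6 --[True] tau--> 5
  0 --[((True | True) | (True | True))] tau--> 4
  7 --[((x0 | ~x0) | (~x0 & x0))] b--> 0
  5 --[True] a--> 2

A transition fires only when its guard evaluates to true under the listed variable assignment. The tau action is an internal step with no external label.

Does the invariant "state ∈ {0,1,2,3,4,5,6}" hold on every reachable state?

Inv-set: {0,1,2,3,4,5,6}
Reach set: {0,2,3,4,5}
  0: safe
  2: safe
  3: safe
  4: safe
  5: safe

Answer: INVARIANT HOLDS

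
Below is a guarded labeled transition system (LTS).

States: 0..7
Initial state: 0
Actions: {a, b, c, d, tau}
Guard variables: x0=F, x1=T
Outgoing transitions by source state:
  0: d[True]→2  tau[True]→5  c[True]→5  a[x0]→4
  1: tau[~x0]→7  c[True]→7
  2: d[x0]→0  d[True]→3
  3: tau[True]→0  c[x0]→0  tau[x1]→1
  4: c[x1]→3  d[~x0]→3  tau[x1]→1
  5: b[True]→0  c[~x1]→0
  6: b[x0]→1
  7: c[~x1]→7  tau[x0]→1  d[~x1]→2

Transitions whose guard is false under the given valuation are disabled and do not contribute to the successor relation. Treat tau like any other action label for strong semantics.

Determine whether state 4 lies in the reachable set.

After dropping false guards: 12 live edges.
depth 0: {0}
depth 1: {2,5}  now seen {0,2,5}
depth 2: {3}  now seen {0,2,3,5}
depth 3: {1}  now seen {0,1,2,3,5}
depth 4: {7}  now seen {0,1,2,3,5,7}
Reach set: {0,1,2,3,5,7}

Answer: UNREACHABLE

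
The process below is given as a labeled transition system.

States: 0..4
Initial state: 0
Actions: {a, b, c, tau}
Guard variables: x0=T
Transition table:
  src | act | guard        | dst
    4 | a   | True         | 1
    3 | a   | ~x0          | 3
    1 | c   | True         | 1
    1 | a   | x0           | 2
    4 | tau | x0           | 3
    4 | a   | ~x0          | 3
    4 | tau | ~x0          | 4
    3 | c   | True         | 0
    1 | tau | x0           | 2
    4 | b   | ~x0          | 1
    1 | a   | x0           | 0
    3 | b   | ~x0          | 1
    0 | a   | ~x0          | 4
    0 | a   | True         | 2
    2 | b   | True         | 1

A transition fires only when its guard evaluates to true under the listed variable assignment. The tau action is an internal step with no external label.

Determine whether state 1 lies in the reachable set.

After dropping false guards: 9 live edges.
depth 0: {0}
depth 1: {2}  now seen {0,2}
depth 2: {1}  now seen {0,1,2}
Reach set: {0,1,2}
trace reaching 1: a·b

Answer: REACHABLE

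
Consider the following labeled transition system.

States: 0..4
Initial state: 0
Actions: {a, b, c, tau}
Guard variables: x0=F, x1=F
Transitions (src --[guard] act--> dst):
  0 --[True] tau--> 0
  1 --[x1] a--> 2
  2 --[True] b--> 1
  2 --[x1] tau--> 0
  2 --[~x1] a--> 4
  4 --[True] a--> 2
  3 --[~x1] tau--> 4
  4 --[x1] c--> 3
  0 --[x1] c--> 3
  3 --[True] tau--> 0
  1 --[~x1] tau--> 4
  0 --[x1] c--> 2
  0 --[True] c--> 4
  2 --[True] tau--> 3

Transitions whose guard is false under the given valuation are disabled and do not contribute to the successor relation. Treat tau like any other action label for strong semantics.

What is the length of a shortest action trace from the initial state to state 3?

Breadth-first toward 3:
  Layer 0: {0}
  Layer 1: {4}
  Layer 2: {2}
  Layer 3: {1,3}
depth(3)=3, e.g. c·a·tau

Answer: 3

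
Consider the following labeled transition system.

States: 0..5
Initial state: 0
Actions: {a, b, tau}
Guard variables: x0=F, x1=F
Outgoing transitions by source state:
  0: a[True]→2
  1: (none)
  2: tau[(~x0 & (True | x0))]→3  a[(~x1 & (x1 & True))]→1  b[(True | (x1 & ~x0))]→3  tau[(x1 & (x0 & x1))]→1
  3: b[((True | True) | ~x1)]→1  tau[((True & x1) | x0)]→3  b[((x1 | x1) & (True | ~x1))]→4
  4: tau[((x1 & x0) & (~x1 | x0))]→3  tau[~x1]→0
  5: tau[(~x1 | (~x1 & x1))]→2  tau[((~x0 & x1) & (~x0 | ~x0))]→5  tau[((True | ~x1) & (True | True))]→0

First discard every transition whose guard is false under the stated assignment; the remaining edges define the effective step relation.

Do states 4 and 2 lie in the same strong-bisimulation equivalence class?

Compute ~ classes (split until stable):
  P[0] = {{0,1,2,3,4,5}}
  P[1] = {{0},{1},{2},{3},{4,5}}
  P[2] = {{0},{1},{2},{3},{4},{5}}
stable after 3 split(s): 6 block(s)
[4]={4}  [2]={2}

Answer: NOT BISIMILAR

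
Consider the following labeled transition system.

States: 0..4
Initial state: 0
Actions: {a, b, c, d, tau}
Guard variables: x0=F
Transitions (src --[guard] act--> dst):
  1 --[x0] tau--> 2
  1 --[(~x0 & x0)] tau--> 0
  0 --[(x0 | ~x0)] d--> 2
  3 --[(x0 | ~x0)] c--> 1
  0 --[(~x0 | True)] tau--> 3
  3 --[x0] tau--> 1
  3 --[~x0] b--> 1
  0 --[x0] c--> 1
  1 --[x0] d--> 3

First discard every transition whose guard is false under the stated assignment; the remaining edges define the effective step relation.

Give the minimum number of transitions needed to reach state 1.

Breadth-first toward 1:
  Layer 0: {0}
  Layer 1: {2,3}
  Layer 2: {1}
first hit 1 at d=2 via tau·b

Answer: 2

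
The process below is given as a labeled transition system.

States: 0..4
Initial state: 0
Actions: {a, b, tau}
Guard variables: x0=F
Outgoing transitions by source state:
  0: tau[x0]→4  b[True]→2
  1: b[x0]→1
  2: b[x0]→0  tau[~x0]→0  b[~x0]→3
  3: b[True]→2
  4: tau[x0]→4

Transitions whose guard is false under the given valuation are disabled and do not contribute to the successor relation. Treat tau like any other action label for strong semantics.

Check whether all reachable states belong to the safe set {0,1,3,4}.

Allowed set {0,1,3,4}
Reachable = {0,2,3}
  0: ✓
  2: VIOLATES
  3: ✓
counterexample path to 2: b

Answer: INVARIANT VIOLATED at state 2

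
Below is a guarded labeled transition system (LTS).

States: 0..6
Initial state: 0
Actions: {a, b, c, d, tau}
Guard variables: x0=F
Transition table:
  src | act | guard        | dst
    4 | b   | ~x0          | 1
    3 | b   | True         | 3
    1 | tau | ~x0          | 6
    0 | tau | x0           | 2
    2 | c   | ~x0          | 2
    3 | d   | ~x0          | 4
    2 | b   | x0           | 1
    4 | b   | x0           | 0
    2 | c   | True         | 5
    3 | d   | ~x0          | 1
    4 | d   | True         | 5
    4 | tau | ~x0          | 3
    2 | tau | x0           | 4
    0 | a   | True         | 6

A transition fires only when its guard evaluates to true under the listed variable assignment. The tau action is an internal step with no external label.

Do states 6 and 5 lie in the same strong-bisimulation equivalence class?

Compute ~ classes (split until stable):
  P[0] = {{0,1,2,3,4,5,6}}
  P[1] = {{0},{1},{2},{3},{4},{5,6}}
stable after 2 split(s): 6 block(s)
[6]={5,6}  [5]={5,6}

Answer: BISIMILAR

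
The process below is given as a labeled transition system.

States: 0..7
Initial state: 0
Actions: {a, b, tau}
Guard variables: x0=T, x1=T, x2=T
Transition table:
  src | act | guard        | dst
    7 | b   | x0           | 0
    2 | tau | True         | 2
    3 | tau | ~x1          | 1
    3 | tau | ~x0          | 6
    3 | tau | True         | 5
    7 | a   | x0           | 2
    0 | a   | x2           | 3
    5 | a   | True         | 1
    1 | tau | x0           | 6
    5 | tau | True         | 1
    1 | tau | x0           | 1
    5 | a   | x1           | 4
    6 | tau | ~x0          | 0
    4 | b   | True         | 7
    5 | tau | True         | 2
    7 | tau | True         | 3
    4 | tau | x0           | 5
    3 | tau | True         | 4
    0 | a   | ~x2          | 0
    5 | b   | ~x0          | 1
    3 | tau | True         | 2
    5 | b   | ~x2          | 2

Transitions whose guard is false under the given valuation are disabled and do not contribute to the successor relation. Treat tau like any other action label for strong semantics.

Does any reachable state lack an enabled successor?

Reach set: {0,1,2,3,4,5,6,7}
  0: a→3  [deg 1]
  1: tau→1  tau→6  [deg 2]
  2: tau→2  [deg 1]
  3: tau→2  tau→4  tau→5  [deg 3]
  4: b→7  tau→5  [deg 2]
  5: a→1  a→4  tau→1  tau→2  [deg 4]
  6: ∅  [STUCK]
  7: a→2  b→0  tau→3  [deg 3]
Path to 6: a·tau·a·tau

Answer: DEADLOCK at state 6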